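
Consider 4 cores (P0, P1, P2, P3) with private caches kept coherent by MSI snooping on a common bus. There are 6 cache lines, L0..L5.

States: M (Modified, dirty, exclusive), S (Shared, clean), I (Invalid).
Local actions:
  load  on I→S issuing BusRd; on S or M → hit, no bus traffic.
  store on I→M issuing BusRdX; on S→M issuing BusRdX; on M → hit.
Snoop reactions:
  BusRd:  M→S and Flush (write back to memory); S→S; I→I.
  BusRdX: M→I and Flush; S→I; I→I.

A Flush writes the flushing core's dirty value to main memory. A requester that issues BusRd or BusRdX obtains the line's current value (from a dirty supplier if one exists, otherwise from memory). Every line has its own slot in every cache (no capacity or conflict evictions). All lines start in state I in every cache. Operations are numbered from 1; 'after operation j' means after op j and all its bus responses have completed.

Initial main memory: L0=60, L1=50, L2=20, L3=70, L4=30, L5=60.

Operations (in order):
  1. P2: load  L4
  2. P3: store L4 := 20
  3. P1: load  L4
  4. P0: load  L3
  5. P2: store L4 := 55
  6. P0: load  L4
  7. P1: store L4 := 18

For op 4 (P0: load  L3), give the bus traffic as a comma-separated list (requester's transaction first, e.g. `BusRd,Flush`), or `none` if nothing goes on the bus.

[1] P2: load  L4 | P0:I, P1:I, P2:S(30), P3:I | bus: BusRd
[2] P3: store L4 := 20 | P0:I, P1:I, P2:I, P3:M(20) | bus: BusRdX
[3] P1: load  L4 | P0:I, P1:S(20), P2:I, P3:S(20) | bus: BusRd,Flush
[4] P0: load  L3 | P0:S(70), P1:I, P2:I, P3:I | bus: BusRd
[5] P2: store L4 := 55 | P0:I, P1:I, P2:M(55), P3:I | bus: BusRdX
[6] P0: load  L4 | P0:S(55), P1:I, P2:S(55), P3:I | bus: BusRd,Flush
[7] P1: store L4 := 18 | P0:I, P1:M(18), P2:I, P3:I | bus: BusRdX

bus = BusRd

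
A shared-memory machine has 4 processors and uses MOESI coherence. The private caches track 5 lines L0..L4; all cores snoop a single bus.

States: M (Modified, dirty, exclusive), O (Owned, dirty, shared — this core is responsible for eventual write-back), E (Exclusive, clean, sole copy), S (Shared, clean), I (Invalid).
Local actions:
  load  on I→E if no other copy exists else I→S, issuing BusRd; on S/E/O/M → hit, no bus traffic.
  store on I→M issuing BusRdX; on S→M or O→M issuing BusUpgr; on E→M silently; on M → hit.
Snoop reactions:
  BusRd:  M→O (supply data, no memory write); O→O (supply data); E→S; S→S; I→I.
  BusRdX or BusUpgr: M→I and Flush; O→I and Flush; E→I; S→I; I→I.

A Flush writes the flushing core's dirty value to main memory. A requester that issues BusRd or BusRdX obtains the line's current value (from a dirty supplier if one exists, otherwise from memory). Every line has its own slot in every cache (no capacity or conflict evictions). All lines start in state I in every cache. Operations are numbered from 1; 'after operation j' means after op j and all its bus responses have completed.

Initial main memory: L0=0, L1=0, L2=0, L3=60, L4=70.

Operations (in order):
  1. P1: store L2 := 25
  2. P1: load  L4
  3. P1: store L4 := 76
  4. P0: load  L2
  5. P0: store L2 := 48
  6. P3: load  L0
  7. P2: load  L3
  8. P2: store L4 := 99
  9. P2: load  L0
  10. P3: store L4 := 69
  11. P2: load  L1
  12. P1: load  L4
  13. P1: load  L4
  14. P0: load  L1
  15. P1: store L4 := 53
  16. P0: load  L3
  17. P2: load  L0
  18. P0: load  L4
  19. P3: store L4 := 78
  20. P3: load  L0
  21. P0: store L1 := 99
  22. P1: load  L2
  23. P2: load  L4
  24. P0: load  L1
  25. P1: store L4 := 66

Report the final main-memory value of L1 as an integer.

memory[L1] = 0

  op1 P1: store L2 := 25 → I/M/I/I on L2; bus BusRdX; mem=0
  op2 P1: load  L4 → I/E/I/I on L4; bus BusRd; mem=70
  op3 P1: store L4 := 76 → I/M/I/I on L4; bus (none); mem=70
  op4 P0: load  L2 → S/O/I/I on L2; bus BusRd; mem=0
  op5 P0: store L2 := 48 → M/I/I/I on L2; bus BusUpgr Flush; mem=25
  op6 P3: load  L0 → I/I/I/E on L0; bus BusRd; mem=0
  op7 P2: load  L3 → I/I/E/I on L3; bus BusRd; mem=60
  op8 P2: store L4 := 99 → I/I/M/I on L4; bus BusRdX Flush; mem=76
  op9 P2: load  L0 → I/I/S/S on L0; bus BusRd; mem=0
  op10 P3: store L4 := 69 → I/I/I/M on L4; bus BusRdX Flush; mem=99
  op11 P2: load  L1 → I/I/E/I on L1; bus BusRd; mem=0
  op12 P1: load  L4 → I/S/I/O on L4; bus BusRd; mem=99
  op13 P1: load  L4 → I/S/I/O on L4; bus (none); mem=99
  op14 P0: load  L1 → S/I/S/I on L1; bus BusRd; mem=0
  op15 P1: store L4 := 53 → I/M/I/I on L4; bus BusUpgr Flush; mem=69
  op16 P0: load  L3 → S/I/S/I on L3; bus BusRd; mem=60
  op17 P2: load  L0 → I/I/S/S on L0; bus (none); mem=0
  op18 P0: load  L4 → S/O/I/I on L4; bus BusRd; mem=69
  op19 P3: store L4 := 78 → I/I/I/M on L4; bus BusRdX Flush; mem=53
  op20 P3: load  L0 → I/I/S/S on L0; bus (none); mem=0
  op21 P0: store L1 := 99 → M/I/I/I on L1; bus BusUpgr; mem=0
  op22 P1: load  L2 → O/S/I/I on L2; bus BusRd; mem=25
  op23 P2: load  L4 → I/I/S/O on L4; bus BusRd; mem=53
  op24 P0: load  L1 → M/I/I/I on L1; bus (none); mem=0
  op25 P1: store L4 := 66 → I/M/I/I on L4; bus BusRdX Flush; mem=78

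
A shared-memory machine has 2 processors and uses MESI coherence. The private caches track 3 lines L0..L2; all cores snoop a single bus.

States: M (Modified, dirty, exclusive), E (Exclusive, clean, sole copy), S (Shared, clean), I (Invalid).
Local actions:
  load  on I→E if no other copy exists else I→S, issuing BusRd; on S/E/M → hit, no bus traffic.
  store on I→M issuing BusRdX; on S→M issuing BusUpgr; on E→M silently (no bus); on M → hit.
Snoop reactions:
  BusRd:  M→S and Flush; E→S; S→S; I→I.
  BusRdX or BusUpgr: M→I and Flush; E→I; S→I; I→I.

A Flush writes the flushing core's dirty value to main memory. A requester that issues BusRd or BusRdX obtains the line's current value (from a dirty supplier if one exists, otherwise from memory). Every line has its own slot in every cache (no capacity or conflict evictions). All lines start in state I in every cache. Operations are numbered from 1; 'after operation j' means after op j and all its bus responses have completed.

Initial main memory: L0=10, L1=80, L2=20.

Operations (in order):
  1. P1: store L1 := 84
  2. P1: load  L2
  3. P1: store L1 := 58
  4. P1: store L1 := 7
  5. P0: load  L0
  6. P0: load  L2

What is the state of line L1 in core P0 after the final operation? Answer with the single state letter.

state = I

[1] P1: store L1 := 84 | P0:I, P1:M(84) | bus: BusRdX
[2] P1: load  L2 | P0:I, P1:E(20) | bus: BusRd
[3] P1: store L1 := 58 | P0:I, P1:M(58) | bus: none
[4] P1: store L1 := 7 | P0:I, P1:M(7) | bus: none
[5] P0: load  L0 | P0:E(10), P1:I | bus: BusRd
[6] P0: load  L2 | P0:S(20), P1:S(20) | bus: BusRd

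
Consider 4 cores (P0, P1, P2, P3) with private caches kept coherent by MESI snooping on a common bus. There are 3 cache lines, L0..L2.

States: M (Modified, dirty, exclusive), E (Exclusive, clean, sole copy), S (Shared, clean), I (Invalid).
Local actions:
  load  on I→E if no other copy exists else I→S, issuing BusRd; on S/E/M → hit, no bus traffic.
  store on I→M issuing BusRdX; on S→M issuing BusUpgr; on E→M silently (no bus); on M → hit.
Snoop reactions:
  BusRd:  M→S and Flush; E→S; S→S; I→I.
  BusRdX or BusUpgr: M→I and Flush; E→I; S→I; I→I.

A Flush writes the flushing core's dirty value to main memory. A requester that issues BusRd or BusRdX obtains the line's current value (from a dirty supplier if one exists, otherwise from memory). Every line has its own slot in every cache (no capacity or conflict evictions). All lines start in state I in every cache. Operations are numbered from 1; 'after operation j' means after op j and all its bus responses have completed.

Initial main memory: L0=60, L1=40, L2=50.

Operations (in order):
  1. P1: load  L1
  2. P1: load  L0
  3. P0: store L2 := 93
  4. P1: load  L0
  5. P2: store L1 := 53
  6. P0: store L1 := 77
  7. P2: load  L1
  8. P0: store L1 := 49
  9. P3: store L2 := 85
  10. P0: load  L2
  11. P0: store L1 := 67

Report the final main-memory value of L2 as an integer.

  op1 P1: load  L1 → I/E/I/I on L1; bus BusRd; mem=40
  op2 P1: load  L0 → I/E/I/I on L0; bus BusRd; mem=60
  op3 P0: store L2 := 93 → M/I/I/I on L2; bus BusRdX; mem=50
  op4 P1: load  L0 → I/E/I/I on L0; bus (none); mem=60
  op5 P2: store L1 := 53 → I/I/M/I on L1; bus BusRdX; mem=40
  op6 P0: store L1 := 77 → M/I/I/I on L1; bus BusRdX Flush; mem=53
  op7 P2: load  L1 → S/I/S/I on L1; bus BusRd Flush; mem=77
  op8 P0: store L1 := 49 → M/I/I/I on L1; bus BusUpgr; mem=77
  op9 P3: store L2 := 85 → I/I/I/M on L2; bus BusRdX Flush; mem=93
  op10 P0: load  L2 → S/I/I/S on L2; bus BusRd Flush; mem=85
  op11 P0: store L1 := 67 → M/I/I/I on L1; bus (none); mem=77

memory[L2] = 85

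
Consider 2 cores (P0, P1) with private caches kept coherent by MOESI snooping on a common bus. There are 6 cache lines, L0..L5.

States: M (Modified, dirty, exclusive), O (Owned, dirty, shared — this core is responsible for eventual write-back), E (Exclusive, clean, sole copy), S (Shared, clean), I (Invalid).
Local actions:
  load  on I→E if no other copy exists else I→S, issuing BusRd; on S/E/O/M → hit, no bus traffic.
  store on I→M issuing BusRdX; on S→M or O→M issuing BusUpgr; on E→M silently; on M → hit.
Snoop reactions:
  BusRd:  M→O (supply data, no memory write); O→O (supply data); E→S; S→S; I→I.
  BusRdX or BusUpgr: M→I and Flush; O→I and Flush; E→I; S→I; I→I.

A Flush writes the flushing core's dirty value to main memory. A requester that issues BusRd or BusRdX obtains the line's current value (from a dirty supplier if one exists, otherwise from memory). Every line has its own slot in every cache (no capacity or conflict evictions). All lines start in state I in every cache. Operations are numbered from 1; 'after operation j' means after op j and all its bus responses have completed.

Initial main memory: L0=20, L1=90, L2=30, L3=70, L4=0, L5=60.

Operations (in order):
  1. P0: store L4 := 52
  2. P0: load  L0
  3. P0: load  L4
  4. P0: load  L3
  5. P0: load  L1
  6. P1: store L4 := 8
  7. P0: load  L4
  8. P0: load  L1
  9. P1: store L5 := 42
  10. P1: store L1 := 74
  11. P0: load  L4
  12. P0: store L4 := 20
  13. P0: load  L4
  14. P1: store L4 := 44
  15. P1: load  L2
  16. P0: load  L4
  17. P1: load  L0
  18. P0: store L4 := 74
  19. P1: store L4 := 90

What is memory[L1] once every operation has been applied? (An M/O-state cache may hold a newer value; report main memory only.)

  op1 P0: store L4 := 52 → M/I on L4; bus BusRdX; mem=0
  op2 P0: load  L0 → E/I on L0; bus BusRd; mem=20
  op3 P0: load  L4 → M/I on L4; bus (none); mem=0
  op4 P0: load  L3 → E/I on L3; bus BusRd; mem=70
  op5 P0: load  L1 → E/I on L1; bus BusRd; mem=90
  op6 P1: store L4 := 8 → I/M on L4; bus BusRdX Flush; mem=52
  op7 P0: load  L4 → S/O on L4; bus BusRd; mem=52
  op8 P0: load  L1 → E/I on L1; bus (none); mem=90
  op9 P1: store L5 := 42 → I/M on L5; bus BusRdX; mem=60
  op10 P1: store L1 := 74 → I/M on L1; bus BusRdX; mem=90
  op11 P0: load  L4 → S/O on L4; bus (none); mem=52
  op12 P0: store L4 := 20 → M/I on L4; bus BusUpgr Flush; mem=8
  op13 P0: load  L4 → M/I on L4; bus (none); mem=8
  op14 P1: store L4 := 44 → I/M on L4; bus BusRdX Flush; mem=20
  op15 P1: load  L2 → I/E on L2; bus BusRd; mem=30
  op16 P0: load  L4 → S/O on L4; bus BusRd; mem=20
  op17 P1: load  L0 → S/S on L0; bus BusRd; mem=20
  op18 P0: store L4 := 74 → M/I on L4; bus BusUpgr Flush; mem=44
  op19 P1: store L4 := 90 → I/M on L4; bus BusRdX Flush; mem=74

memory[L1] = 90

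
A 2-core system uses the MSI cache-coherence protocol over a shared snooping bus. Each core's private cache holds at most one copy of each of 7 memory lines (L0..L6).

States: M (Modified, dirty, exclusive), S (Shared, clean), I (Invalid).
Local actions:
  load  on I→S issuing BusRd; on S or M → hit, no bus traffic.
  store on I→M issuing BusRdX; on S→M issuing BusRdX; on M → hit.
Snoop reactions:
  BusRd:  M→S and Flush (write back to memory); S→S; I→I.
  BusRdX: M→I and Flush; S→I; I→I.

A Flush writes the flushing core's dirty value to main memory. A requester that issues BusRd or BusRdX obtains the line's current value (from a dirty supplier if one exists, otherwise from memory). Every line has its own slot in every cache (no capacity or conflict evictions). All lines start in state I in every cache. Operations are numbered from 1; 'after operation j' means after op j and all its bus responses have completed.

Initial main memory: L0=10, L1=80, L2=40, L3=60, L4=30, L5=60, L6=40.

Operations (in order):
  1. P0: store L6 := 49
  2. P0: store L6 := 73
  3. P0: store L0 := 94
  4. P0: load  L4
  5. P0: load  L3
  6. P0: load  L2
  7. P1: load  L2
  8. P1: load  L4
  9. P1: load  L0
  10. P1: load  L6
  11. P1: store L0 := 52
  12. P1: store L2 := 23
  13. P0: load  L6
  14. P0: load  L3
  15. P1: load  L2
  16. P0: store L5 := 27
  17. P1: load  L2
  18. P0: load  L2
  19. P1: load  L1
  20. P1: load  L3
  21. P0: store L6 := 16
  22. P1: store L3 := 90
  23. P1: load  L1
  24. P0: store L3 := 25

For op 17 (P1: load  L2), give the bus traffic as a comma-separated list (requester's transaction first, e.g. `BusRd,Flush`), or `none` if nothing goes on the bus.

bus = none

step 1: P0: store L6 := 49  ⟶  MI  (L6)  txn=BusRdX  M[L6]=40
step 2: P0: store L6 := 73  ⟶  MI  (L6)  txn=∅  M[L6]=40
step 3: P0: store L0 := 94  ⟶  MI  (L0)  txn=BusRdX  M[L0]=10
step 4: P0: load  L4  ⟶  SI  (L4)  txn=BusRd  M[L4]=30
step 5: P0: load  L3  ⟶  SI  (L3)  txn=BusRd  M[L3]=60
step 6: P0: load  L2  ⟶  SI  (L2)  txn=BusRd  M[L2]=40
step 7: P1: load  L2  ⟶  SS  (L2)  txn=BusRd  M[L2]=40
step 8: P1: load  L4  ⟶  SS  (L4)  txn=BusRd  M[L4]=30
step 9: P1: load  L0  ⟶  SS  (L0)  txn=BusRd+Flush  M[L0]=94
step 10: P1: load  L6  ⟶  SS  (L6)  txn=BusRd+Flush  M[L6]=73
step 11: P1: store L0 := 52  ⟶  IM  (L0)  txn=BusRdX  M[L0]=94
step 12: P1: store L2 := 23  ⟶  IM  (L2)  txn=BusRdX  M[L2]=40
step 13: P0: load  L6  ⟶  SS  (L6)  txn=∅  M[L6]=73
step 14: P0: load  L3  ⟶  SI  (L3)  txn=∅  M[L3]=60
step 15: P1: load  L2  ⟶  IM  (L2)  txn=∅  M[L2]=40
step 16: P0: store L5 := 27  ⟶  MI  (L5)  txn=BusRdX  M[L5]=60
step 17: P1: load  L2  ⟶  IM  (L2)  txn=∅  M[L2]=40
step 18: P0: load  L2  ⟶  SS  (L2)  txn=BusRd+Flush  M[L2]=23
step 19: P1: load  L1  ⟶  IS  (L1)  txn=BusRd  M[L1]=80
step 20: P1: load  L3  ⟶  SS  (L3)  txn=BusRd  M[L3]=60
step 21: P0: store L6 := 16  ⟶  MI  (L6)  txn=BusRdX  M[L6]=73
step 22: P1: store L3 := 90  ⟶  IM  (L3)  txn=BusRdX  M[L3]=60
step 23: P1: load  L1  ⟶  IS  (L1)  txn=∅  M[L1]=80
step 24: P0: store L3 := 25  ⟶  MI  (L3)  txn=BusRdX+Flush  M[L3]=90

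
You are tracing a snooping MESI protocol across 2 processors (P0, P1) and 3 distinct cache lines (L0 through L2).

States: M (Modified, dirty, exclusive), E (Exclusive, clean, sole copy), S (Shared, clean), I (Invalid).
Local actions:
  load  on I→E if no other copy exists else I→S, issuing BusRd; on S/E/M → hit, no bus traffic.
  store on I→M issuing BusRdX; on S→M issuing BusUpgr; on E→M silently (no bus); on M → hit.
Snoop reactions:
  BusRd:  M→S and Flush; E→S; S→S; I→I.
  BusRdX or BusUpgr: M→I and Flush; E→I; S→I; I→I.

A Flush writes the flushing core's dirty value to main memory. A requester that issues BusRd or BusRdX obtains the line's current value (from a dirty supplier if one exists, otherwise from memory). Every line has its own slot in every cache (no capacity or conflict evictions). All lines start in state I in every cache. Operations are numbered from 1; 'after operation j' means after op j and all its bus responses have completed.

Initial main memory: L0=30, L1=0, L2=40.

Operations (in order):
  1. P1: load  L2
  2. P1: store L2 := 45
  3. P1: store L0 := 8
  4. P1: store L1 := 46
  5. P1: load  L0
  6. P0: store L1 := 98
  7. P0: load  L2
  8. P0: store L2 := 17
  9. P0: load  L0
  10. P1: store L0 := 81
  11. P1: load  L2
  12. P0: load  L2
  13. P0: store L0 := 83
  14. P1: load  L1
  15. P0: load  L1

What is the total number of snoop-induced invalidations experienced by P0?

step 1: P1: load  L2  ⟶  IE  (L2)  txn=BusRd  M[L2]=40
step 2: P1: store L2 := 45  ⟶  IM  (L2)  txn=∅  M[L2]=40
step 3: P1: store L0 := 8  ⟶  IM  (L0)  txn=BusRdX  M[L0]=30
step 4: P1: store L1 := 46  ⟶  IM  (L1)  txn=BusRdX  M[L1]=0
step 5: P1: load  L0  ⟶  IM  (L0)  txn=∅  M[L0]=30
step 6: P0: store L1 := 98  ⟶  MI  (L1)  txn=BusRdX+Flush  M[L1]=46
step 7: P0: load  L2  ⟶  SS  (L2)  txn=BusRd+Flush  M[L2]=45
step 8: P0: store L2 := 17  ⟶  MI  (L2)  txn=BusUpgr  M[L2]=45
step 9: P0: load  L0  ⟶  SS  (L0)  txn=BusRd+Flush  M[L0]=8
step 10: P1: store L0 := 81  ⟶  IM  (L0)  txn=BusUpgr  M[L0]=8
step 11: P1: load  L2  ⟶  SS  (L2)  txn=BusRd+Flush  M[L2]=17
step 12: P0: load  L2  ⟶  SS  (L2)  txn=∅  M[L2]=17
step 13: P0: store L0 := 83  ⟶  MI  (L0)  txn=BusRdX+Flush  M[L0]=81
step 14: P1: load  L1  ⟶  SS  (L1)  txn=BusRd+Flush  M[L1]=98
step 15: P0: load  L1  ⟶  SS  (L1)  txn=∅  M[L1]=98

invalidations = 1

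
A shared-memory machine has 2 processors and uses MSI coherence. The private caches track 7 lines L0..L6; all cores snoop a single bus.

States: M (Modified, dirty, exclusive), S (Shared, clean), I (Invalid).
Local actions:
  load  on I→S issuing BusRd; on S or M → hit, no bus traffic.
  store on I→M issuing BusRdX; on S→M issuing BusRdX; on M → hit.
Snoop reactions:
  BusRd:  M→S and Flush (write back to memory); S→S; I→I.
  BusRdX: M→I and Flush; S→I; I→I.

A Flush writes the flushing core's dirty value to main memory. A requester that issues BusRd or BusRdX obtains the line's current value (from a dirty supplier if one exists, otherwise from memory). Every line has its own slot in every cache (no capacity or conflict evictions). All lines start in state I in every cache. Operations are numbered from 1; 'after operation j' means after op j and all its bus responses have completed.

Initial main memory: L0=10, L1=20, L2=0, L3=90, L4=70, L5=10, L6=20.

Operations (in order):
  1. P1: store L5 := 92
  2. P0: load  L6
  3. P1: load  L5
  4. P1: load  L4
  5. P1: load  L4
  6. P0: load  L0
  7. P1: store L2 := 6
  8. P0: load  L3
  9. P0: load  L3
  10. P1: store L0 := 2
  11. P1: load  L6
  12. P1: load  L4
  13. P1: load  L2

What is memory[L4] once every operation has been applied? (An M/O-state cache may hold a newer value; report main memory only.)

1. P1: store L5 := 92  bus=[BusRdX]  L5: P0=I P1=M  mem[L5]=10
2. P0: load  L6  bus=[BusRd]  L6: P0=S P1=I  mem[L6]=20
3. P1: load  L5  bus=[-]  L5: P0=I P1=M  mem[L5]=10
4. P1: load  L4  bus=[BusRd]  L4: P0=I P1=S  mem[L4]=70
5. P1: load  L4  bus=[-]  L4: P0=I P1=S  mem[L4]=70
6. P0: load  L0  bus=[BusRd]  L0: P0=S P1=I  mem[L0]=10
7. P1: store L2 := 6  bus=[BusRdX]  L2: P0=I P1=M  mem[L2]=0
8. P0: load  L3  bus=[BusRd]  L3: P0=S P1=I  mem[L3]=90
9. P0: load  L3  bus=[-]  L3: P0=S P1=I  mem[L3]=90
10. P1: store L0 := 2  bus=[BusRdX]  L0: P0=I P1=M  mem[L0]=10
11. P1: load  L6  bus=[BusRd]  L6: P0=S P1=S  mem[L6]=20
12. P1: load  L4  bus=[-]  L4: P0=I P1=S  mem[L4]=70
13. P1: load  L2  bus=[-]  L2: P0=I P1=M  mem[L2]=0

memory[L4] = 70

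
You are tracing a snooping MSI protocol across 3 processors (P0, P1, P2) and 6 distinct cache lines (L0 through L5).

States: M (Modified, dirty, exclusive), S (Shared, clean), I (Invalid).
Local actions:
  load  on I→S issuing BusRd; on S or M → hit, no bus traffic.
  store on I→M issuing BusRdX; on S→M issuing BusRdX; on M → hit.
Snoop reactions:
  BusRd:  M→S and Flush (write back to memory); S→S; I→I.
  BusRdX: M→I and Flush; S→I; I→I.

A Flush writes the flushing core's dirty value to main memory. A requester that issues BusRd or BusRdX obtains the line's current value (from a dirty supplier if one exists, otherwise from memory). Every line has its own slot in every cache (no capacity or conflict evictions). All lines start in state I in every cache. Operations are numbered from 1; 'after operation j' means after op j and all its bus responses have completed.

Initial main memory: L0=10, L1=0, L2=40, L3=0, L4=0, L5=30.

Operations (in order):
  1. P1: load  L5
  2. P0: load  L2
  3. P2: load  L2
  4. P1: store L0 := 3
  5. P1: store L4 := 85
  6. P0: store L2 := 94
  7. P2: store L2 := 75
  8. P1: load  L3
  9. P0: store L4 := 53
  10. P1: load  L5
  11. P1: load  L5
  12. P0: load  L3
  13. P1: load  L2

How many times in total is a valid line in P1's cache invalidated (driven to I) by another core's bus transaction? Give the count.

invalidations = 1

  op1 P1: load  L5 → I/S/I on L5; bus BusRd; mem=30
  op2 P0: load  L2 → S/I/I on L2; bus BusRd; mem=40
  op3 P2: load  L2 → S/I/S on L2; bus BusRd; mem=40
  op4 P1: store L0 := 3 → I/M/I on L0; bus BusRdX; mem=10
  op5 P1: store L4 := 85 → I/M/I on L4; bus BusRdX; mem=0
  op6 P0: store L2 := 94 → M/I/I on L2; bus BusRdX; mem=40
  op7 P2: store L2 := 75 → I/I/M on L2; bus BusRdX Flush; mem=94
  op8 P1: load  L3 → I/S/I on L3; bus BusRd; mem=0
  op9 P0: store L4 := 53 → M/I/I on L4; bus BusRdX Flush; mem=85
  op10 P1: load  L5 → I/S/I on L5; bus (none); mem=30
  op11 P1: load  L5 → I/S/I on L5; bus (none); mem=30
  op12 P0: load  L3 → S/S/I on L3; bus BusRd; mem=0
  op13 P1: load  L2 → I/S/S on L2; bus BusRd Flush; mem=75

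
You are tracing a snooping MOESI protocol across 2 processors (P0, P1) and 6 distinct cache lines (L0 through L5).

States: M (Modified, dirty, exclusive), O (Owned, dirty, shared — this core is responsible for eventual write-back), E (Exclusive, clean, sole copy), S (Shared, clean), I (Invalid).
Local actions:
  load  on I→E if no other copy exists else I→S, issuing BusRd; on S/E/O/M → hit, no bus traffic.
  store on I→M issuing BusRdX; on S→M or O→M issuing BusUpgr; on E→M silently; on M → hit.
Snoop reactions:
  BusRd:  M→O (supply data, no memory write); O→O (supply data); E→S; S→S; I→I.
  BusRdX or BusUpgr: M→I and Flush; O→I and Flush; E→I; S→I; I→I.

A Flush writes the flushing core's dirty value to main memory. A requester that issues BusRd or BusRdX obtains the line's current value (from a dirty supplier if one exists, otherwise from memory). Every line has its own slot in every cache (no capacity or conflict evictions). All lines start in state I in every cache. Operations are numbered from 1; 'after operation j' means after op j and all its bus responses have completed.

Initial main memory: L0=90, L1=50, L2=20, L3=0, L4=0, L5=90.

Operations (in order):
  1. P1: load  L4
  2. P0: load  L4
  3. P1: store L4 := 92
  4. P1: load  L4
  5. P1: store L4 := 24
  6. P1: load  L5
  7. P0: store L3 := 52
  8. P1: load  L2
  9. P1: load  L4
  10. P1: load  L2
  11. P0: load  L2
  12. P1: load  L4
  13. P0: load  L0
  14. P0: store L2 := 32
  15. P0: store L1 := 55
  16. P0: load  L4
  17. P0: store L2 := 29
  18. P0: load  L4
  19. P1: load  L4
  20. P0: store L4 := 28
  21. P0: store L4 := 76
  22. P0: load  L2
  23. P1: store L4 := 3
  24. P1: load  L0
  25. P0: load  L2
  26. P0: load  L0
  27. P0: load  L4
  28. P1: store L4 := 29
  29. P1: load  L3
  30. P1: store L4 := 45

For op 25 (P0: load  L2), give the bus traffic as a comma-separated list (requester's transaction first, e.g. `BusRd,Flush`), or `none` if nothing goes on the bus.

step 1: P1: load  L4  ⟶  IE  (L4)  txn=BusRd  M[L4]=0
step 2: P0: load  L4  ⟶  SS  (L4)  txn=BusRd  M[L4]=0
step 3: P1: store L4 := 92  ⟶  IM  (L4)  txn=BusUpgr  M[L4]=0
step 4: P1: load  L4  ⟶  IM  (L4)  txn=∅  M[L4]=0
step 5: P1: store L4 := 24  ⟶  IM  (L4)  txn=∅  M[L4]=0
step 6: P1: load  L5  ⟶  IE  (L5)  txn=BusRd  M[L5]=90
step 7: P0: store L3 := 52  ⟶  MI  (L3)  txn=BusRdX  M[L3]=0
step 8: P1: load  L2  ⟶  IE  (L2)  txn=BusRd  M[L2]=20
step 9: P1: load  L4  ⟶  IM  (L4)  txn=∅  M[L4]=0
step 10: P1: load  L2  ⟶  IE  (L2)  txn=∅  M[L2]=20
step 11: P0: load  L2  ⟶  SS  (L2)  txn=BusRd  M[L2]=20
step 12: P1: load  L4  ⟶  IM  (L4)  txn=∅  M[L4]=0
step 13: P0: load  L0  ⟶  EI  (L0)  txn=BusRd  M[L0]=90
step 14: P0: store L2 := 32  ⟶  MI  (L2)  txn=BusUpgr  M[L2]=20
step 15: P0: store L1 := 55  ⟶  MI  (L1)  txn=BusRdX  M[L1]=50
step 16: P0: load  L4  ⟶  SO  (L4)  txn=BusRd  M[L4]=0
step 17: P0: store L2 := 29  ⟶  MI  (L2)  txn=∅  M[L2]=20
step 18: P0: load  L4  ⟶  SO  (L4)  txn=∅  M[L4]=0
step 19: P1: load  L4  ⟶  SO  (L4)  txn=∅  M[L4]=0
step 20: P0: store L4 := 28  ⟶  MI  (L4)  txn=BusUpgr+Flush  M[L4]=24
step 21: P0: store L4 := 76  ⟶  MI  (L4)  txn=∅  M[L4]=24
step 22: P0: load  L2  ⟶  MI  (L2)  txn=∅  M[L2]=20
step 23: P1: store L4 := 3  ⟶  IM  (L4)  txn=BusRdX+Flush  M[L4]=76
step 24: P1: load  L0  ⟶  SS  (L0)  txn=BusRd  M[L0]=90
step 25: P0: load  L2  ⟶  MI  (L2)  txn=∅  M[L2]=20
step 26: P0: load  L0  ⟶  SS  (L0)  txn=∅  M[L0]=90
step 27: P0: load  L4  ⟶  SO  (L4)  txn=BusRd  M[L4]=76
step 28: P1: store L4 := 29  ⟶  IM  (L4)  txn=BusUpgr  M[L4]=76
step 29: P1: load  L3  ⟶  OS  (L3)  txn=BusRd  M[L3]=0
step 30: P1: store L4 := 45  ⟶  IM  (L4)  txn=∅  M[L4]=76

bus = none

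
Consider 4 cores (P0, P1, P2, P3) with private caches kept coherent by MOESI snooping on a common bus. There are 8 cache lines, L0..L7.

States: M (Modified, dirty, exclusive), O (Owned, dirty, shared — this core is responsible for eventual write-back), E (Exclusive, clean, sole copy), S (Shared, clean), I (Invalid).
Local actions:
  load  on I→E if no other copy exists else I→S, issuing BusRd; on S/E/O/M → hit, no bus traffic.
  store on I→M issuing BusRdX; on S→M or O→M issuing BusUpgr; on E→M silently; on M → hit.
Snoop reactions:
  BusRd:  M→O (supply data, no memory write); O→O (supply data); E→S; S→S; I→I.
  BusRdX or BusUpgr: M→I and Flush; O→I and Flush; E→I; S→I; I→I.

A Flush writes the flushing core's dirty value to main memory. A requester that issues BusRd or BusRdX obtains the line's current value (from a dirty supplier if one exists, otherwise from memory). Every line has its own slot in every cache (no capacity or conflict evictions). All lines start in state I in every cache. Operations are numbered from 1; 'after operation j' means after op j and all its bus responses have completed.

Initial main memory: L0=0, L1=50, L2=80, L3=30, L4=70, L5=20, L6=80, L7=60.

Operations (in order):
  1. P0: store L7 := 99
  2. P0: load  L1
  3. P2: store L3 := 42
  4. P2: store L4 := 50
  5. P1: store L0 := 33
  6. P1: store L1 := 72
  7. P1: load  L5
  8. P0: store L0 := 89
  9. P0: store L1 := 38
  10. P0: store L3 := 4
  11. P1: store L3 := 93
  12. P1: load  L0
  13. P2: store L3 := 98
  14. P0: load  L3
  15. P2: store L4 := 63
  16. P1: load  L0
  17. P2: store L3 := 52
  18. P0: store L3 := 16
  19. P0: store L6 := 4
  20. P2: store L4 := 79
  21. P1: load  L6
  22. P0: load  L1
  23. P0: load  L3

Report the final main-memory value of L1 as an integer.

step 1: P0: store L7 := 99  ⟶  MIII  (L7)  txn=BusRdX  M[L7]=60
step 2: P0: load  L1  ⟶  EIII  (L1)  txn=BusRd  M[L1]=50
step 3: P2: store L3 := 42  ⟶  IIMI  (L3)  txn=BusRdX  M[L3]=30
step 4: P2: store L4 := 50  ⟶  IIMI  (L4)  txn=BusRdX  M[L4]=70
step 5: P1: store L0 := 33  ⟶  IMII  (L0)  txn=BusRdX  M[L0]=0
step 6: P1: store L1 := 72  ⟶  IMII  (L1)  txn=BusRdX  M[L1]=50
step 7: P1: load  L5  ⟶  IEII  (L5)  txn=BusRd  M[L5]=20
step 8: P0: store L0 := 89  ⟶  MIII  (L0)  txn=BusRdX+Flush  M[L0]=33
step 9: P0: store L1 := 38  ⟶  MIII  (L1)  txn=BusRdX+Flush  M[L1]=72
step 10: P0: store L3 := 4  ⟶  MIII  (L3)  txn=BusRdX+Flush  M[L3]=42
step 11: P1: store L3 := 93  ⟶  IMII  (L3)  txn=BusRdX+Flush  M[L3]=4
step 12: P1: load  L0  ⟶  OSII  (L0)  txn=BusRd  M[L0]=33
step 13: P2: store L3 := 98  ⟶  IIMI  (L3)  txn=BusRdX+Flush  M[L3]=93
step 14: P0: load  L3  ⟶  SIOI  (L3)  txn=BusRd  M[L3]=93
step 15: P2: store L4 := 63  ⟶  IIMI  (L4)  txn=∅  M[L4]=70
step 16: P1: load  L0  ⟶  OSII  (L0)  txn=∅  M[L0]=33
step 17: P2: store L3 := 52  ⟶  IIMI  (L3)  txn=BusUpgr  M[L3]=93
step 18: P0: store L3 := 16  ⟶  MIII  (L3)  txn=BusRdX+Flush  M[L3]=52
step 19: P0: store L6 := 4  ⟶  MIII  (L6)  txn=BusRdX  M[L6]=80
step 20: P2: store L4 := 79  ⟶  IIMI  (L4)  txn=∅  M[L4]=70
step 21: P1: load  L6  ⟶  OSII  (L6)  txn=BusRd  M[L6]=80
step 22: P0: load  L1  ⟶  MIII  (L1)  txn=∅  M[L1]=72
step 23: P0: load  L3  ⟶  MIII  (L3)  txn=∅  M[L3]=52

memory[L1] = 72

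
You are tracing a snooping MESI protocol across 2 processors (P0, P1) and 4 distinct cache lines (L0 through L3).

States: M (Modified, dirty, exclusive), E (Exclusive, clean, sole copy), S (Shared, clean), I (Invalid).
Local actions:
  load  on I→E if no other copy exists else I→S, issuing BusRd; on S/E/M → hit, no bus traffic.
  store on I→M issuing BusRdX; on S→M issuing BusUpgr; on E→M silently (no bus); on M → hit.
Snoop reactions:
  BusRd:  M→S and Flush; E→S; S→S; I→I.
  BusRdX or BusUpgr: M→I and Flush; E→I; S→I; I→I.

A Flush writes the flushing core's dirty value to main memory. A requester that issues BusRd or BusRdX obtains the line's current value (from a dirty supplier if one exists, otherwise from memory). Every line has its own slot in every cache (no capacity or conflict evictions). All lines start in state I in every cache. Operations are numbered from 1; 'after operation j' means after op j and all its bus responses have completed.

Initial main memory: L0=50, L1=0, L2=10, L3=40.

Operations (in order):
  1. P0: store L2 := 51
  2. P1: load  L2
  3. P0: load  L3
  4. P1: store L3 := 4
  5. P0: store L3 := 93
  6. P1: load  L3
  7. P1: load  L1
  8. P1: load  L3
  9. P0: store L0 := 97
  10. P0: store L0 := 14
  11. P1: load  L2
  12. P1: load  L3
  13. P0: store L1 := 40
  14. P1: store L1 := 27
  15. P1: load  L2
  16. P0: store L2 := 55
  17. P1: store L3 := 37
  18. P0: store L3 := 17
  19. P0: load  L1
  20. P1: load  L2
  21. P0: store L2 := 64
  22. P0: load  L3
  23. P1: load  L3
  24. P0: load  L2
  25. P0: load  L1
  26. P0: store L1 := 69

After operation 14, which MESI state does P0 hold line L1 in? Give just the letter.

state = I

[1] P0: store L2 := 51 | P0:M(51), P1:I | bus: BusRdX
[2] P1: load  L2 | P0:S(51), P1:S(51) | bus: BusRd,Flush
[3] P0: load  L3 | P0:E(40), P1:I | bus: BusRd
[4] P1: store L3 := 4 | P0:I, P1:M(4) | bus: BusRdX
[5] P0: store L3 := 93 | P0:M(93), P1:I | bus: BusRdX,Flush
[6] P1: load  L3 | P0:S(93), P1:S(93) | bus: BusRd,Flush
[7] P1: load  L1 | P0:I, P1:E(0) | bus: BusRd
[8] P1: load  L3 | P0:S(93), P1:S(93) | bus: none
[9] P0: store L0 := 97 | P0:M(97), P1:I | bus: BusRdX
[10] P0: store L0 := 14 | P0:M(14), P1:I | bus: none
[11] P1: load  L2 | P0:S(51), P1:S(51) | bus: none
[12] P1: load  L3 | P0:S(93), P1:S(93) | bus: none
[13] P0: store L1 := 40 | P0:M(40), P1:I | bus: BusRdX
[14] P1: store L1 := 27 | P0:I, P1:M(27) | bus: BusRdX,Flush
[15] P1: load  L2 | P0:S(51), P1:S(51) | bus: none
[16] P0: store L2 := 55 | P0:M(55), P1:I | bus: BusUpgr
[17] P1: store L3 := 37 | P0:I, P1:M(37) | bus: BusUpgr
[18] P0: store L3 := 17 | P0:M(17), P1:I | bus: BusRdX,Flush
[19] P0: load  L1 | P0:S(27), P1:S(27) | bus: BusRd,Flush
[20] P1: load  L2 | P0:S(55), P1:S(55) | bus: BusRd,Flush
[21] P0: store L2 := 64 | P0:M(64), P1:I | bus: BusUpgr
[22] P0: load  L3 | P0:M(17), P1:I | bus: none
[23] P1: load  L3 | P0:S(17), P1:S(17) | bus: BusRd,Flush
[24] P0: load  L2 | P0:M(64), P1:I | bus: none
[25] P0: load  L1 | P0:S(27), P1:S(27) | bus: none
[26] P0: store L1 := 69 | P0:M(69), P1:I | bus: BusUpgr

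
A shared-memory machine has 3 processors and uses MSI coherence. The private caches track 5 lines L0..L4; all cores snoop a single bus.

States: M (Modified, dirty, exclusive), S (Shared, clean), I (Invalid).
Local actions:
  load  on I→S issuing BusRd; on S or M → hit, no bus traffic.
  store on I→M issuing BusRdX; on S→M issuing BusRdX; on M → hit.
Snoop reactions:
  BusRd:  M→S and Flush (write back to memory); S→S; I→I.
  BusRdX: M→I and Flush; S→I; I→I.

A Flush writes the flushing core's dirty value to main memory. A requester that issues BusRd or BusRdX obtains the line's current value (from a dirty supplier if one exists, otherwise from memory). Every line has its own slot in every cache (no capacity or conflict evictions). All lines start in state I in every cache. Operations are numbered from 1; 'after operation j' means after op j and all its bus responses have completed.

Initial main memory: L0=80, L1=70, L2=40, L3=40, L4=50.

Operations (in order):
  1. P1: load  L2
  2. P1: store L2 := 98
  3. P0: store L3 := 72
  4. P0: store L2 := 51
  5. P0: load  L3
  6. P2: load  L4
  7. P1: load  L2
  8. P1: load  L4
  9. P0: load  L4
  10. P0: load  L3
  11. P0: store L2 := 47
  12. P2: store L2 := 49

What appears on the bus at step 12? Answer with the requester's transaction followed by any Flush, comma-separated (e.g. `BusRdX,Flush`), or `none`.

1. P1: load  L2  bus=[BusRd]  L2: P0=I P1=S P2=I  mem[L2]=40
2. P1: store L2 := 98  bus=[BusRdX]  L2: P0=I P1=M P2=I  mem[L2]=40
3. P0: store L3 := 72  bus=[BusRdX]  L3: P0=M P1=I P2=I  mem[L3]=40
4. P0: store L2 := 51  bus=[BusRdX,Flush]  L2: P0=M P1=I P2=I  mem[L2]=98
5. P0: load  L3  bus=[-]  L3: P0=M P1=I P2=I  mem[L3]=40
6. P2: load  L4  bus=[BusRd]  L4: P0=I P1=I P2=S  mem[L4]=50
7. P1: load  L2  bus=[BusRd,Flush]  L2: P0=S P1=S P2=I  mem[L2]=51
8. P1: load  L4  bus=[BusRd]  L4: P0=I P1=S P2=S  mem[L4]=50
9. P0: load  L4  bus=[BusRd]  L4: P0=S P1=S P2=S  mem[L4]=50
10. P0: load  L3  bus=[-]  L3: P0=M P1=I P2=I  mem[L3]=40
11. P0: store L2 := 47  bus=[BusRdX]  L2: P0=M P1=I P2=I  mem[L2]=51
12. P2: store L2 := 49  bus=[BusRdX,Flush]  L2: P0=I P1=I P2=M  mem[L2]=47

bus = BusRdX,Flush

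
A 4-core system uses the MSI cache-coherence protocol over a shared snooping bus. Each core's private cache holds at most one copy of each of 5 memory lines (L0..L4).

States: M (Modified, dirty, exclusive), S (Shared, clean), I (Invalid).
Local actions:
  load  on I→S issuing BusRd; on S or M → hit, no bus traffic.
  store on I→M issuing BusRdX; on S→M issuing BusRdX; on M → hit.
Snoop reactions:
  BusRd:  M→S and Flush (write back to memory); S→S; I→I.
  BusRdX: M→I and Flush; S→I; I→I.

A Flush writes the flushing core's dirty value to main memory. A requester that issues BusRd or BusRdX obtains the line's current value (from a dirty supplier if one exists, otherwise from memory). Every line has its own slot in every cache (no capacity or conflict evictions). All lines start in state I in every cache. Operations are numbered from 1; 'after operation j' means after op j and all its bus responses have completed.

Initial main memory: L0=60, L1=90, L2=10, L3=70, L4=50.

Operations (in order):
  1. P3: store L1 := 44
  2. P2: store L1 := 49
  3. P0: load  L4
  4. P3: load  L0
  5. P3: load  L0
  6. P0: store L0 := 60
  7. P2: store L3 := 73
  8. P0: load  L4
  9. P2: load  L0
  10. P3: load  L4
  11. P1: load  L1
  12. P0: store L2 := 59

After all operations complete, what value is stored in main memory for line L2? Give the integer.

memory[L2] = 10

  op1 P3: store L1 := 44 → I/I/I/M on L1; bus BusRdX; mem=90
  op2 P2: store L1 := 49 → I/I/M/I on L1; bus BusRdX Flush; mem=44
  op3 P0: load  L4 → S/I/I/I on L4; bus BusRd; mem=50
  op4 P3: load  L0 → I/I/I/S on L0; bus BusRd; mem=60
  op5 P3: load  L0 → I/I/I/S on L0; bus (none); mem=60
  op6 P0: store L0 := 60 → M/I/I/I on L0; bus BusRdX; mem=60
  op7 P2: store L3 := 73 → I/I/M/I on L3; bus BusRdX; mem=70
  op8 P0: load  L4 → S/I/I/I on L4; bus (none); mem=50
  op9 P2: load  L0 → S/I/S/I on L0; bus BusRd Flush; mem=60
  op10 P3: load  L4 → S/I/I/S on L4; bus BusRd; mem=50
  op11 P1: load  L1 → I/S/S/I on L1; bus BusRd Flush; mem=49
  op12 P0: store L2 := 59 → M/I/I/I on L2; bus BusRdX; mem=10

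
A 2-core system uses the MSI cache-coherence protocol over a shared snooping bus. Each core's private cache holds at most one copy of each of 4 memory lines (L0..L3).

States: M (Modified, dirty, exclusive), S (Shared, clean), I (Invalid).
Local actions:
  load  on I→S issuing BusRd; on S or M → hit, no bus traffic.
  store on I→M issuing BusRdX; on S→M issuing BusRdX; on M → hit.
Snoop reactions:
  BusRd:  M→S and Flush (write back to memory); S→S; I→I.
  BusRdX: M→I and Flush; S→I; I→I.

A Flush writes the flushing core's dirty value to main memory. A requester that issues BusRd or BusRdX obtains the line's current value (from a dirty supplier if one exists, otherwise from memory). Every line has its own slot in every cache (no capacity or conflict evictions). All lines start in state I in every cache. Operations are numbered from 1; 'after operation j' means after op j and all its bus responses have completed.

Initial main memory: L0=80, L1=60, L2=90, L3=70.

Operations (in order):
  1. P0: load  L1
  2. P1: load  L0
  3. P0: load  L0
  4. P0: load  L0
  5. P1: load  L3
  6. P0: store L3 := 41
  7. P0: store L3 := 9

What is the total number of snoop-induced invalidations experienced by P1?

  op1 P0: load  L1 → S/I on L1; bus BusRd; mem=60
  op2 P1: load  L0 → I/S on L0; bus BusRd; mem=80
  op3 P0: load  L0 → S/S on L0; bus BusRd; mem=80
  op4 P0: load  L0 → S/S on L0; bus (none); mem=80
  op5 P1: load  L3 → I/S on L3; bus BusRd; mem=70
  op6 P0: store L3 := 41 → M/I on L3; bus BusRdX; mem=70
  op7 P0: store L3 := 9 → M/I on L3; bus (none); mem=70

invalidations = 1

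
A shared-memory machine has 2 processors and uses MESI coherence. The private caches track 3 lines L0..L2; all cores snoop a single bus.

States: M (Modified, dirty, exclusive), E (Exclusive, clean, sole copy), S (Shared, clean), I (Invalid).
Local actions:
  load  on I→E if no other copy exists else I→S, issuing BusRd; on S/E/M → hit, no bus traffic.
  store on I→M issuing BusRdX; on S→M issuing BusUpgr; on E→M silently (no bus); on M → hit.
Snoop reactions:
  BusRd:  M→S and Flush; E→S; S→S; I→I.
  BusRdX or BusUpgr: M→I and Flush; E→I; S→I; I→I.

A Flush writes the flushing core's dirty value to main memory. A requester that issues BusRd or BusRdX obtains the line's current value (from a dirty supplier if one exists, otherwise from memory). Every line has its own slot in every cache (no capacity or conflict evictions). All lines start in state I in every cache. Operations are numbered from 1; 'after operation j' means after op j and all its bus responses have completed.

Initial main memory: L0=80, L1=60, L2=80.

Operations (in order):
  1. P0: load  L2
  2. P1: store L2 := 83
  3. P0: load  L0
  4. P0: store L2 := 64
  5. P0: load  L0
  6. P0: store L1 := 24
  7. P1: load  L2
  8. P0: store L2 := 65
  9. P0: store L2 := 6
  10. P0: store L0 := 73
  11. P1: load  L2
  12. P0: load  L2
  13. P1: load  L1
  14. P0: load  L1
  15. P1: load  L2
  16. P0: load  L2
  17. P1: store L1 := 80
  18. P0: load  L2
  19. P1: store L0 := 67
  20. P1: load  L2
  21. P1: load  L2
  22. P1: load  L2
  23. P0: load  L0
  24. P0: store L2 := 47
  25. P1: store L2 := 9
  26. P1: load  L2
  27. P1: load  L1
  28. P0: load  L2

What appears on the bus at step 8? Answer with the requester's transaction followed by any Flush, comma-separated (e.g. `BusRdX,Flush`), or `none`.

step 1: P0: load  L2  ⟶  EI  (L2)  txn=BusRd  M[L2]=80
step 2: P1: store L2 := 83  ⟶  IM  (L2)  txn=BusRdX  M[L2]=80
step 3: P0: load  L0  ⟶  EI  (L0)  txn=BusRd  M[L0]=80
step 4: P0: store L2 := 64  ⟶  MI  (L2)  txn=BusRdX+Flush  M[L2]=83
step 5: P0: load  L0  ⟶  EI  (L0)  txn=∅  M[L0]=80
step 6: P0: store L1 := 24  ⟶  MI  (L1)  txn=BusRdX  M[L1]=60
step 7: P1: load  L2  ⟶  SS  (L2)  txn=BusRd+Flush  M[L2]=64
step 8: P0: store L2 := 65  ⟶  MI  (L2)  txn=BusUpgr  M[L2]=64
step 9: P0: store L2 := 6  ⟶  MI  (L2)  txn=∅  M[L2]=64
step 10: P0: store L0 := 73  ⟶  MI  (L0)  txn=∅  M[L0]=80
step 11: P1: load  L2  ⟶  SS  (L2)  txn=BusRd+Flush  M[L2]=6
step 12: P0: load  L2  ⟶  SS  (L2)  txn=∅  M[L2]=6
step 13: P1: load  L1  ⟶  SS  (L1)  txn=BusRd+Flush  M[L1]=24
step 14: P0: load  L1  ⟶  SS  (L1)  txn=∅  M[L1]=24
step 15: P1: load  L2  ⟶  SS  (L2)  txn=∅  M[L2]=6
step 16: P0: load  L2  ⟶  SS  (L2)  txn=∅  M[L2]=6
step 17: P1: store L1 := 80  ⟶  IM  (L1)  txn=BusUpgr  M[L1]=24
step 18: P0: load  L2  ⟶  SS  (L2)  txn=∅  M[L2]=6
step 19: P1: store L0 := 67  ⟶  IM  (L0)  txn=BusRdX+Flush  M[L0]=73
step 20: P1: load  L2  ⟶  SS  (L2)  txn=∅  M[L2]=6
step 21: P1: load  L2  ⟶  SS  (L2)  txn=∅  M[L2]=6
step 22: P1: load  L2  ⟶  SS  (L2)  txn=∅  M[L2]=6
step 23: P0: load  L0  ⟶  SS  (L0)  txn=BusRd+Flush  M[L0]=67
step 24: P0: store L2 := 47  ⟶  MI  (L2)  txn=BusUpgr  M[L2]=6
step 25: P1: store L2 := 9  ⟶  IM  (L2)  txn=BusRdX+Flush  M[L2]=47
step 26: P1: load  L2  ⟶  IM  (L2)  txn=∅  M[L2]=47
step 27: P1: load  L1  ⟶  IM  (L1)  txn=∅  M[L1]=24
step 28: P0: load  L2  ⟶  SS  (L2)  txn=BusRd+Flush  M[L2]=9

bus = BusUpgr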